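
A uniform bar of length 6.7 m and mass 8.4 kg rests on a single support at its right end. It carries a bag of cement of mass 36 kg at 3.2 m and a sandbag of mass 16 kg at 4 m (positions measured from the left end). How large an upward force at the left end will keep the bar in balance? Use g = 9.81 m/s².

Choose the right end as the axis so the unknown pivot reaction has zero arm there.
Beam weight: 8.4 × 9.81 = 82.4 N down at 3.35 m → arm 3.35 m, τ = 82.4 × 3.35 = 276 N·m counterclockwise.
Bag of cement: 36 × 9.81 = 353.2 N down at 3.2 m → arm 3.5 m, τ = 353.2 × 3.5 = 1236 N·m counterclockwise.
Sandbag: 16 × 9.81 = 157 N down at 4 m → arm 2.7 m, τ = 157 × 2.7 = 423.9 N·m counterclockwise.
Net moment of the loads = 1936 N·m counterclockwise.
The upward force F acts at the left end, arm 6.7 m, giving F × 6.7 clockwise.
Στ = 0 ⇒ F × 6.7 = 1936 ⇒ F = 1936 / 6.7 = 289 N.

F ≈ 289 N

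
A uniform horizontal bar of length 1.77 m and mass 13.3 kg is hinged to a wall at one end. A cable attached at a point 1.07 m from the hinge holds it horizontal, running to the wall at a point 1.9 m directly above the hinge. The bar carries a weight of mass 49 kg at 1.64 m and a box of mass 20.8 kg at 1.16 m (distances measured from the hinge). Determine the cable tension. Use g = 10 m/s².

Taking torques about the hinge:
Beam weight: 13.3 × 10 = 133 N down at 0.885 m → arm 0.885 m, τ = 133 × 0.885 = 117.7 N·m clockwise.
Weight: 49 × 10 = 490 N down at 1.64 m → arm 1.64 m, τ = 490 × 1.64 = 803.6 N·m clockwise.
Box: 20.8 × 10 = 208 N down at 1.16 m → arm 1.16 m, τ = 208 × 1.16 = 241.3 N·m clockwise.
Total clockwise load moment = 1163 N·m.
The cable tension T acts at 1.07 m; only its component perpendicular to the bar, T sinθ, produces torque. sinθ = h/√(h²+d²) = 1.9/√(1.9²+1.07²) = 0.8713.
Στ = 0 ⇒ T × 1.07 × 0.8713 = 1163 ⇒ T = 1163 / 0.9323 = 1250 N.

T ≈ 1250 N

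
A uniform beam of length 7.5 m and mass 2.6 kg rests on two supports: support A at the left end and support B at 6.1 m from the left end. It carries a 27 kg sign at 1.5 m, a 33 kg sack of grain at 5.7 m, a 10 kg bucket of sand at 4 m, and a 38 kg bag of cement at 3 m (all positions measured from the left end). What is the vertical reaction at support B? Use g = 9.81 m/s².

Take moments about support A.
Beam weight: 2.6 × 9.81 = 25.51 N down at 3.75 m → arm 3.75 m, τ = 25.51 × 3.75 = 95.66 N·m clockwise.
Sign: 27 × 9.81 = 264.9 N down at 1.5 m → arm 1.5 m, τ = 264.9 × 1.5 = 397.3 N·m clockwise.
Sack of grain: 33 × 9.81 = 323.7 N down at 5.7 m → arm 5.7 m, τ = 323.7 × 5.7 = 1845 N·m clockwise.
Bucket of sand: 10 × 9.81 = 98.1 N down at 4 m → arm 4 m, τ = 98.1 × 4 = 392.4 N·m clockwise.
Bag of cement: 38 × 9.81 = 372.8 N down at 3 m → arm 3 m, τ = 372.8 × 3 = 1118 N·m clockwise.
Net load moment about support A = 3848 N·m clockwise.
Reaction R at support B is upward at 6.1 m, arm 6.1 m → moment R × 6.1 counterclockwise.
For rotational equilibrium, R × 6.1 = 3848, so R = 631 N.

R_B ≈ 631 N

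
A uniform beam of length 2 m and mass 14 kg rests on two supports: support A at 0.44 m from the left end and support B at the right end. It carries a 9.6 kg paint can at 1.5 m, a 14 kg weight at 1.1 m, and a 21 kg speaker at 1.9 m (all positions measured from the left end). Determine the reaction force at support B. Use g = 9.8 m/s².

Take moments about support A.
Beam weight: 14 × 9.8 = 137.2 N down at 1 m → arm 0.56 m, τ = 137.2 × 0.56 = 76.83 N·m clockwise.
Paint can: 9.6 × 9.8 = 94.08 N down at 1.5 m → arm 1.06 m, τ = 94.08 × 1.06 = 99.72 N·m clockwise.
Weight: 14 × 9.8 = 137.2 N down at 1.1 m → arm 0.66 m, τ = 137.2 × 0.66 = 90.55 N·m clockwise.
Speaker: 21 × 9.8 = 205.8 N down at 1.9 m → arm 1.46 m, τ = 205.8 × 1.46 = 300.5 N·m clockwise.
Net load moment about support A = 567.6 N·m clockwise.
Reaction R at support B is upward at 2 m, arm 1.56 m → moment R × 1.56 counterclockwise.
Balancing moments: R × 1.56 = 567.6, giving R = 364 N.

R_B ≈ 364 N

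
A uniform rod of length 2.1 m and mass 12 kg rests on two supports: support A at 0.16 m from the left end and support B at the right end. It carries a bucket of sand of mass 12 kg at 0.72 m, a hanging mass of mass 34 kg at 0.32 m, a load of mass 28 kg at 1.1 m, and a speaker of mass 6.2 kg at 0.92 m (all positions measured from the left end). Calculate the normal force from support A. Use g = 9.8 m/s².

R_A ≈ 631 N

Sum moments about support B (its reaction then has zero moment arm).
Beam weight: 12 × 9.8 = 117.6 N down at 1.05 m → arm 1.05 m, τ = 117.6 × 1.05 = 123.5 N·m counterclockwise.
Bucket of sand: 12 × 9.8 = 117.6 N down at 0.72 m → arm 1.38 m, τ = 117.6 × 1.38 = 162.3 N·m counterclockwise.
Hanging mass: 34 × 9.8 = 333.2 N down at 0.32 m → arm 1.78 m, τ = 333.2 × 1.78 = 593.1 N·m counterclockwise.
Load: 28 × 9.8 = 274.4 N down at 1.1 m → arm 1 m, τ = 274.4 × 1 = 274.4 N·m counterclockwise.
Speaker: 6.2 × 9.8 = 60.76 N down at 0.92 m → arm 1.18 m, τ = 60.76 × 1.18 = 71.7 N·m counterclockwise.
Net load moment about support B = 1225 N·m counterclockwise.
Reaction R at support A is upward at 0.16 m, arm 1.94 m → moment R × 1.94 clockwise.
Στ = 0 ⇒ R × 1.94 = 1225 ⇒ R = 631 N.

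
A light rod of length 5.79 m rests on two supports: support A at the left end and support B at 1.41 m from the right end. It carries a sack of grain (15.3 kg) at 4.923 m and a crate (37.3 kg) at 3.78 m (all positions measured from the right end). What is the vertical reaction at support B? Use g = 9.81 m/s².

About support A:
Sack of grain: 15.3 × 9.81 = 150.1 N down at 4.923 m → arm 0.867 m, τ = 150.1 × 0.867 = 130.1 N·m clockwise.
Crate: 37.3 × 9.81 = 365.9 N down at 3.78 m → arm 2.01 m, τ = 365.9 × 2.01 = 735.5 N·m clockwise.
Net load moment about support A = 865.6 N·m clockwise.
Reaction R at support B is upward at 1.41 m, arm 4.38 m → moment R × 4.38 counterclockwise.
Setting net torque to zero: R × 4.38 = 865.6 → R = 198 N.

R_B ≈ 198 N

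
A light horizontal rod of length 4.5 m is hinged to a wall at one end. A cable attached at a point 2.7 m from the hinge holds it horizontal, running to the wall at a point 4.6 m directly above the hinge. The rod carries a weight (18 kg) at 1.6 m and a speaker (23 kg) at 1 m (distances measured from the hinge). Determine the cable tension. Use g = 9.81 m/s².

T ≈ 218 N

Sum moments about the hinge (the unknown hinge reaction has zero arm there).
Weight: 18 × 9.81 = 176.6 N down at 1.6 m → arm 1.6 m, τ = 176.6 × 1.6 = 282.6 N·m clockwise.
Speaker: 23 × 9.81 = 225.6 N down at 1 m → arm 1 m, τ = 225.6 × 1 = 225.6 N·m clockwise.
Total clockwise load moment = 508.2 N·m.
The cable tension T acts at 2.7 m; only its component perpendicular to the rod, T sinθ, produces torque. sinθ = h/√(h²+d²) = 4.6/√(4.6²+2.7²) = 0.8624.
Balancing moments: T × 2.7 × 0.8624 = 508.2, giving T = 508.2 / 2.328 = 218 N.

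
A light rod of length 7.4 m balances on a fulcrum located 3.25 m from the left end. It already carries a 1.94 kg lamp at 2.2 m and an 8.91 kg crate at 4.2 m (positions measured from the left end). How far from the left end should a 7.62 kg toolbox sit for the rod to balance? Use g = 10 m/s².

Taking torques about the fulcrum (at 3.25 m from the left end):
Lamp: 1.94 × 10 = 19.4 N down at 2.2 m → arm 1.05 m, τ = 19.4 × 1.05 = 20.37 N·m counterclockwise.
Crate: 8.91 × 10 = 89.1 N down at 4.2 m → arm 0.95 m, τ = 89.1 × 0.95 = 84.64 N·m clockwise.
Net moment of existing loads = 64.27 N·m clockwise.
The toolbox weighs 7.62 × 10 = 76.2 N and must supply an equal counterclockwise moment, so its lever arm about the fulcrum is 64.27 / 76.2 = 0.843 m.
That puts it at 3.25 − 0.843 = 2.41 m from the left end.

x ≈ 2.41 m from the left end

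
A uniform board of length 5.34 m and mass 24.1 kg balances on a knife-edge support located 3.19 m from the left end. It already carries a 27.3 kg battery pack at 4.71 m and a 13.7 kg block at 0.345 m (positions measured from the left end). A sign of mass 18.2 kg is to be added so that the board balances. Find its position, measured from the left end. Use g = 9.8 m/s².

x ≈ 3.74 m from the left end

Choose the knife-edge support (at 3.19 m from the left end) as the axis so the support reaction has zero arm there.
Beam weight: 24.1 × 9.8 = 236.2 N down at 2.67 m → arm 0.52 m, τ = 236.2 × 0.52 = 122.8 N·m counterclockwise.
Battery pack: 27.3 × 9.8 = 267.5 N down at 4.71 m → arm 1.52 m, τ = 267.5 × 1.52 = 406.6 N·m clockwise.
Block: 13.7 × 9.8 = 134.3 N down at 0.345 m → arm 2.845 m, τ = 134.3 × 2.845 = 382.1 N·m counterclockwise.
Net moment of existing loads = 98.3 N·m counterclockwise.
The sign weighs 18.2 × 9.8 = 178.4 N and must supply an equal clockwise moment, so its lever arm about the knife-edge support is 98.3 / 178.4 = 0.551 m.
That puts it at 3.19 + 0.551 = 3.74 m from the left end.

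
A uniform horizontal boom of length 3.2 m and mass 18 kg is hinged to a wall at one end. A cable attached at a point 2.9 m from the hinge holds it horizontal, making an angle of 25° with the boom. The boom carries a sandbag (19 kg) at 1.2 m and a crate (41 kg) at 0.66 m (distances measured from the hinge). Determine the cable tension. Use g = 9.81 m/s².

Taking torques about the hinge:
Beam weight: 18 × 9.81 = 176.6 N down at 1.6 m → arm 1.6 m, τ = 176.6 × 1.6 = 282.6 N·m clockwise.
Sandbag: 19 × 9.81 = 186.4 N down at 1.2 m → arm 1.2 m, τ = 186.4 × 1.2 = 223.7 N·m clockwise.
Crate: 41 × 9.81 = 402.2 N down at 0.66 m → arm 0.66 m, τ = 402.2 × 0.66 = 265.5 N·m clockwise.
Total clockwise load moment = 771.8 N·m.
The cable tension T acts at 2.9 m; only its component perpendicular to the boom, T sinθ, produces torque. sin 25° = 0.4226.
Στ = 0 ⇒ T × 2.9 × 0.4226 = 771.8 ⇒ T = 771.8 / 1.226 = 630 N.

T ≈ 630 N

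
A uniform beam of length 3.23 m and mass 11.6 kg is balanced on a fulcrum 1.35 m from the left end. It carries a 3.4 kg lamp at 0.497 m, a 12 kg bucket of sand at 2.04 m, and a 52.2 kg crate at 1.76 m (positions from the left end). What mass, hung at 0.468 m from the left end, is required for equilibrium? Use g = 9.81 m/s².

Sum moments about the fulcrum (at 1.35 m from the left end) (the support reaction has zero arm there).
Beam weight: 11.6 × 9.81 = 113.8 N down at 1.615 m → arm 0.265 m, τ = 113.8 × 0.265 = 30.16 N·m clockwise.
Lamp: 3.4 × 9.81 = 33.35 N down at 0.497 m → arm 0.853 m, τ = 33.35 × 0.853 = 28.45 N·m counterclockwise.
Bucket of sand: 12 × 9.81 = 117.7 N down at 2.04 m → arm 0.69 m, τ = 117.7 × 0.69 = 81.21 N·m clockwise.
Crate: 52.2 × 9.81 = 512.1 N down at 1.76 m → arm 0.41 m, τ = 512.1 × 0.41 = 210 N·m clockwise.
Net moment of known loads = 292.9 N·m clockwise.
An unknown mass m at 0.468 m has arm 0.882 m; its moment is m·g·0.882 counterclockwise.
Στ = 0 ⇒ m × 9.81 × 0.882 = 292.9 ⇒ m = 292.9 / (9.81 × 0.882) = 33.9 kg.

m ≈ 33.9 kg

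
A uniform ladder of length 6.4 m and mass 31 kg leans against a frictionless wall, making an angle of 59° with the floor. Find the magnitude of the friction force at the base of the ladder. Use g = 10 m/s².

f ≈ 93.1 N

About the foot of the ladder:
Ladder weight 31×10 = 310 N acts at 3.2 m along the ladder; its horizontal arm is 3.2·cos59° = 1.648 m → τ = 510.9 N·m clockwise.
Wall normal N acts horizontally at the top; its moment arm is the height L sinθ = 6.4·sin59° = 5.486 m, counterclockwise.
Στ = 0 ⇒ N × 5.486 = 510.9 ⇒ N = 93.1 N.
ΣFx = 0: friction at the foot balances the wall's push, so f = N_wall = 93.1 N.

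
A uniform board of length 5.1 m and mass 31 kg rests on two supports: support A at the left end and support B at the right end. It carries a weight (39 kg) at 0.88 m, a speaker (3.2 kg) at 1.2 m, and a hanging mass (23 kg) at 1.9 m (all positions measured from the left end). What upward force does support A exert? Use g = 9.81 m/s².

R_A ≈ 634 N

Take moments about support B.
Beam weight: 31 × 9.81 = 304.1 N down at 2.55 m → arm 2.55 m, τ = 304.1 × 2.55 = 775.5 N·m counterclockwise.
Weight: 39 × 9.81 = 382.6 N down at 0.88 m → arm 4.22 m, τ = 382.6 × 4.22 = 1615 N·m counterclockwise.
Speaker: 3.2 × 9.81 = 31.39 N down at 1.2 m → arm 3.9 m, τ = 31.39 × 3.9 = 122.4 N·m counterclockwise.
Hanging mass: 23 × 9.81 = 225.6 N down at 1.9 m → arm 3.2 m, τ = 225.6 × 3.2 = 721.9 N·m counterclockwise.
Net load moment about support B = 3235 N·m counterclockwise.
Reaction R at support A is upward at 0 m, arm 5.1 m → moment R × 5.1 clockwise.
Στ = 0 ⇒ R × 5.1 = 3235 ⇒ R = 634 N.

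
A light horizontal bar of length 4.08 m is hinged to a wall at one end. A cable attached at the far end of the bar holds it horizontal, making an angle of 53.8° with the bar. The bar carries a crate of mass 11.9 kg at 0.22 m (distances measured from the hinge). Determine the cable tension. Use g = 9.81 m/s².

Take moments about the hinge.
Crate: 11.9 × 9.81 = 116.7 N down at 0.22 m → arm 0.22 m, τ = 116.7 × 0.22 = 25.67 N·m clockwise.
Total clockwise load moment = 25.67 N·m.
The cable tension T acts at 4.08 m; only its component perpendicular to the bar, T sinθ, produces torque. sin 53.8° = 0.807.
Στ = 0 ⇒ T × 4.08 × 0.807 = 25.67 ⇒ T = 25.67 / 3.293 = 7.8 N.

T ≈ 7.8 N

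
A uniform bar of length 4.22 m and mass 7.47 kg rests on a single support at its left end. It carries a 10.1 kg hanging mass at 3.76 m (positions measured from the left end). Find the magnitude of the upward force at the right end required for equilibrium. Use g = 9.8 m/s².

F ≈ 125 N

About the left end:
Beam weight: 7.47 × 9.8 = 73.21 N down at 2.11 m → arm 2.11 m, τ = 73.21 × 2.11 = 154.5 N·m clockwise.
Hanging mass: 10.1 × 9.8 = 98.98 N down at 3.76 m → arm 3.76 m, τ = 98.98 × 3.76 = 372.2 N·m clockwise.
Net moment of the loads = 526.7 N·m clockwise.
The upward force F acts at the right end, arm 4.22 m, giving F × 4.22 counterclockwise.
Balancing moments: F × 4.22 = 526.7, giving F = 526.7 / 4.22 = 125 N.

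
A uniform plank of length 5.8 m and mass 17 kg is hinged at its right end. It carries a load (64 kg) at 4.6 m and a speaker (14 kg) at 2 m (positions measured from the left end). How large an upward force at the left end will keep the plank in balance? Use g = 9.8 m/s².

F ≈ 303 N

Taking torques about the right end:
Beam weight: 17 × 9.8 = 166.6 N down at 2.9 m → arm 2.9 m, τ = 166.6 × 2.9 = 483.1 N·m counterclockwise.
Load: 64 × 9.8 = 627.2 N down at 4.6 m → arm 1.2 m, τ = 627.2 × 1.2 = 752.6 N·m counterclockwise.
Speaker: 14 × 9.8 = 137.2 N down at 2 m → arm 3.8 m, τ = 137.2 × 3.8 = 521.4 N·m counterclockwise.
Net moment of the loads = 1757 N·m counterclockwise.
The upward force F acts at the left end, arm 5.8 m, giving F × 5.8 clockwise.
Setting net torque to zero: F × 5.8 = 1757 → F = 1757 / 5.8 = 303 N.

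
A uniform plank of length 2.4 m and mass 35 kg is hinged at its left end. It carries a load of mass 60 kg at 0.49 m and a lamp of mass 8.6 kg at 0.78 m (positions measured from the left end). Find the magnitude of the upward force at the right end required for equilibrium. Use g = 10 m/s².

Take moments about the left end.
Beam weight: 35 × 10 = 350 N down at 1.2 m → arm 1.2 m, τ = 350 × 1.2 = 420 N·m clockwise.
Load: 60 × 10 = 600 N down at 0.49 m → arm 0.49 m, τ = 600 × 0.49 = 294 N·m clockwise.
Lamp: 8.6 × 10 = 86 N down at 0.78 m → arm 0.78 m, τ = 86 × 0.78 = 67.08 N·m clockwise.
Net moment of the loads = 781.1 N·m clockwise.
The upward force F acts at the right end, arm 2.4 m, giving F × 2.4 counterclockwise.
Setting net torque to zero: F × 2.4 = 781.1 → F = 781.1 / 2.4 = 325 N.

F ≈ 325 N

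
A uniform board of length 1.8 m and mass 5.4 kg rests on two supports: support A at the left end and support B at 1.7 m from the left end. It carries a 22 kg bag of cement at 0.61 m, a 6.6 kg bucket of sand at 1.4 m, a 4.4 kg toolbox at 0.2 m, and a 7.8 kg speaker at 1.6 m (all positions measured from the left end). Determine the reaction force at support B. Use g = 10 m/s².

R_B ≈ 240 N

About support A:
Beam weight: 5.4 × 10 = 54 N down at 0.9 m → arm 0.9 m, τ = 54 × 0.9 = 48.6 N·m clockwise.
Bag of cement: 22 × 10 = 220 N down at 0.61 m → arm 0.61 m, τ = 220 × 0.61 = 134.2 N·m clockwise.
Bucket of sand: 6.6 × 10 = 66 N down at 1.4 m → arm 1.4 m, τ = 66 × 1.4 = 92.4 N·m clockwise.
Toolbox: 4.4 × 10 = 44 N down at 0.2 m → arm 0.2 m, τ = 44 × 0.2 = 8.8 N·m clockwise.
Speaker: 7.8 × 10 = 78 N down at 1.6 m → arm 1.6 m, τ = 78 × 1.6 = 124.8 N·m clockwise.
Net load moment about support A = 408.8 N·m clockwise.
Reaction R at support B is upward at 1.7 m, arm 1.7 m → moment R × 1.7 counterclockwise.
For rotational equilibrium, R × 1.7 = 408.8, so R = 240 N.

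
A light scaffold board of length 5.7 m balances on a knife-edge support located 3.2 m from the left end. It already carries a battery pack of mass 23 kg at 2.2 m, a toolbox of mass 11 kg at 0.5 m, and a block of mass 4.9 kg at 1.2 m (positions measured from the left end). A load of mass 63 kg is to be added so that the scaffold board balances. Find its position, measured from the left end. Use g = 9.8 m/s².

x ≈ 4.19 m from the left end

Taking torques about the knife-edge support (at 3.2 m from the left end):
Battery pack: 23 × 9.8 = 225.4 N down at 2.2 m → arm 1 m, τ = 225.4 × 1 = 225.4 N·m counterclockwise.
Toolbox: 11 × 9.8 = 107.8 N down at 0.5 m → arm 2.7 m, τ = 107.8 × 2.7 = 291.1 N·m counterclockwise.
Block: 4.9 × 9.8 = 48.02 N down at 1.2 m → arm 2 m, τ = 48.02 × 2 = 96.04 N·m counterclockwise.
Net moment of existing loads = 612.5 N·m counterclockwise.
The load weighs 63 × 9.8 = 617.4 N and must supply an equal clockwise moment, so its lever arm about the knife-edge support is 612.5 / 617.4 = 0.992 m.
That puts it at 3.2 + 0.992 = 4.19 m from the left end.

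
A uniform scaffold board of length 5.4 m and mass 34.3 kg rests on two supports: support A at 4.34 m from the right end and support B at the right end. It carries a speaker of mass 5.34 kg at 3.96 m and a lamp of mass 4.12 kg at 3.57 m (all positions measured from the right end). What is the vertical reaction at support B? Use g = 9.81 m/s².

Sum moments about support A (its reaction then has zero moment arm).
Beam weight: 34.3 × 9.81 = 336.5 N down at 2.7 m → arm 1.64 m, τ = 336.5 × 1.64 = 551.9 N·m clockwise.
Speaker: 5.34 × 9.81 = 52.39 N down at 3.96 m → arm 0.38 m, τ = 52.39 × 0.38 = 19.91 N·m clockwise.
Lamp: 4.12 × 9.81 = 40.42 N down at 3.57 m → arm 0.77 m, τ = 40.42 × 0.77 = 31.12 N·m clockwise.
Net load moment about support A = 602.9 N·m clockwise.
Reaction R at support B is upward at 0 m, arm 4.34 m → moment R × 4.34 counterclockwise.
Setting net torque to zero: R × 4.34 = 602.9 → R = 139 N.

R_B ≈ 139 N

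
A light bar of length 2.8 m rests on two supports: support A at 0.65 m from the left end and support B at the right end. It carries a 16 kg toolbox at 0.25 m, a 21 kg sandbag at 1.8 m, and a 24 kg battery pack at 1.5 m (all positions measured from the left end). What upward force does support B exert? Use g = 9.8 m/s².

Sum moments about support A (its reaction then has zero moment arm).
Toolbox: 16 × 9.8 = 156.8 N down at 0.25 m → arm 0.4 m, τ = 156.8 × 0.4 = 62.72 N·m counterclockwise.
Sandbag: 21 × 9.8 = 205.8 N down at 1.8 m → arm 1.15 m, τ = 205.8 × 1.15 = 236.7 N·m clockwise.
Battery pack: 24 × 9.8 = 235.2 N down at 1.5 m → arm 0.85 m, τ = 235.2 × 0.85 = 199.9 N·m clockwise.
Net load moment about support A = 373.9 N·m clockwise.
Reaction R at support B is upward at 2.8 m, arm 2.15 m → moment R × 2.15 counterclockwise.
Setting net torque to zero: R × 2.15 = 373.9 → R = 174 N.

R_B ≈ 174 N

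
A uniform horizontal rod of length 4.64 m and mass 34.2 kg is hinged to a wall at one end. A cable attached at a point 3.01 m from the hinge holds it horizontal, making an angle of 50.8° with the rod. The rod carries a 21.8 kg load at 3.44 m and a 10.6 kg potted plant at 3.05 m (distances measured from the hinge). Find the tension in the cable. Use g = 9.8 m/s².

T ≈ 784 N

About the hinge:
Beam weight: 34.2 × 9.8 = 335.2 N down at 2.32 m → arm 2.32 m, τ = 335.2 × 2.32 = 777.7 N·m clockwise.
Load: 21.8 × 9.8 = 213.6 N down at 3.44 m → arm 3.44 m, τ = 213.6 × 3.44 = 734.8 N·m clockwise.
Potted plant: 10.6 × 9.8 = 103.9 N down at 3.05 m → arm 3.05 m, τ = 103.9 × 3.05 = 316.9 N·m clockwise.
Total clockwise load moment = 1829 N·m.
The cable tension T acts at 3.01 m; only its component perpendicular to the rod, T sinθ, produces torque. sin 50.8° = 0.7749.
Setting net torque to zero: T × 3.01 × 0.7749 = 1829 → T = 1829 / 2.332 = 784 N.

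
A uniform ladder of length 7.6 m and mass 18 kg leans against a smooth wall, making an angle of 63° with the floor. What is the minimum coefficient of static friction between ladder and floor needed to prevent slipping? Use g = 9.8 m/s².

About the foot of the ladder:
Ladder weight 18×9.8 = 176.4 N acts at 3.8 m along the ladder; its horizontal arm is 3.8·cos63° = 1.725 m → τ = 304.3 N·m clockwise.
Wall normal N acts horizontally at the top; its moment arm is the height L sinθ = 7.6·sin63° = 6.772 m, counterclockwise.
For rotational equilibrium, N × 6.772 = 304.3, so N = 44.94 N.
ΣFx = 0 ⇒ f = N_wall = 44.94 N. ΣFy = 0 ⇒ N_floor = 176.4 N.
μ_min = f / N_floor = 44.94 / 176.4 = 0.255.

μ_min ≈ 0.255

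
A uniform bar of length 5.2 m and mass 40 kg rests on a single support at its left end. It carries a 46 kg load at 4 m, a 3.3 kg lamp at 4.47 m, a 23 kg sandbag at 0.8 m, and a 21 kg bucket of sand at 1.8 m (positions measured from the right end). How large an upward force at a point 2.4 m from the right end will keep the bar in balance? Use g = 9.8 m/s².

F ≈ 1170 N

About the left end:
Beam weight: 40 × 9.8 = 392 N down at 2.6 m → arm 2.6 m, τ = 392 × 2.6 = 1019 N·m clockwise.
Load: 46 × 9.8 = 450.8 N down at 4 m → arm 1.2 m, τ = 450.8 × 1.2 = 541 N·m clockwise.
Lamp: 3.3 × 9.8 = 32.34 N down at 4.47 m → arm 0.73 m, τ = 32.34 × 0.73 = 23.61 N·m clockwise.
Sandbag: 23 × 9.8 = 225.4 N down at 0.8 m → arm 4.4 m, τ = 225.4 × 4.4 = 991.8 N·m clockwise.
Bucket of sand: 21 × 9.8 = 205.8 N down at 1.8 m → arm 3.4 m, τ = 205.8 × 3.4 = 699.7 N·m clockwise.
Net moment of the loads = 3275 N·m clockwise.
The upward force F acts at a point 2.4 m from the right end, arm 2.8 m, giving F × 2.8 counterclockwise.
For rotational equilibrium, F × 2.8 = 3275, so F = 3275 / 2.8 = 1170 N.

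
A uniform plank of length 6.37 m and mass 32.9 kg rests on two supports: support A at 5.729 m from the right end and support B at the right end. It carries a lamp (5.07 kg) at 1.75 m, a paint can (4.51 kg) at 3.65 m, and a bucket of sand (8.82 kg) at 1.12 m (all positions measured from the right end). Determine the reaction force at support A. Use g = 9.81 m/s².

About support B:
Beam weight: 32.9 × 9.81 = 322.7 N down at 3.185 m → arm 3.185 m, τ = 322.7 × 3.185 = 1028 N·m counterclockwise.
Lamp: 5.07 × 9.81 = 49.74 N down at 1.75 m → arm 1.75 m, τ = 49.74 × 1.75 = 87.05 N·m counterclockwise.
Paint can: 4.51 × 9.81 = 44.24 N down at 3.65 m → arm 3.65 m, τ = 44.24 × 3.65 = 161.5 N·m counterclockwise.
Bucket of sand: 8.82 × 9.81 = 86.52 N down at 1.12 m → arm 1.12 m, τ = 86.52 × 1.12 = 96.9 N·m counterclockwise.
Net load moment about support B = 1373 N·m counterclockwise.
Reaction R at support A is upward at 5.729 m, arm 5.729 m → moment R × 5.729 clockwise.
Balancing moments: R × 5.729 = 1373, giving R = 240 N.

R_A ≈ 240 N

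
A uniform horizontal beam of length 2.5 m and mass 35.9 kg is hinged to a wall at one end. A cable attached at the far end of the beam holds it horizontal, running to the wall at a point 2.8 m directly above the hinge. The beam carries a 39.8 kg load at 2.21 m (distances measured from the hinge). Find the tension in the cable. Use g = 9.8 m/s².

T ≈ 698 N

About the hinge:
Beam weight: 35.9 × 9.8 = 351.8 N down at 1.25 m → arm 1.25 m, τ = 351.8 × 1.25 = 439.8 N·m clockwise.
Load: 39.8 × 9.8 = 390 N down at 2.21 m → arm 2.21 m, τ = 390 × 2.21 = 861.9 N·m clockwise.
Total clockwise load moment = 1302 N·m.
The cable tension T acts at 2.5 m; only its component perpendicular to the beam, T sinθ, produces torque. sinθ = h/√(h²+d²) = 2.8/√(2.8²+2.5²) = 0.7459.
Στ = 0 ⇒ T × 2.5 × 0.7459 = 1302 ⇒ T = 1302 / 1.865 = 698 N.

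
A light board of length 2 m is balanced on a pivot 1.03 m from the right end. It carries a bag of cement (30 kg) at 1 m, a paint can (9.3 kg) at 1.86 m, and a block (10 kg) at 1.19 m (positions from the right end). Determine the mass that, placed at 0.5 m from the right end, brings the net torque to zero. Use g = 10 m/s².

Sum moments about the pivot (at 1.03 m from the right end) (the support reaction has zero arm there).
Bag of cement: 30 × 10 = 300 N down at 1 m → arm 0.03 m, τ = 300 × 0.03 = 9 N·m clockwise.
Paint can: 9.3 × 10 = 93 N down at 1.86 m → arm 0.83 m, τ = 93 × 0.83 = 77.19 N·m counterclockwise.
Block: 10 × 10 = 100 N down at 1.19 m → arm 0.16 m, τ = 100 × 0.16 = 16 N·m counterclockwise.
Net moment of known loads = 84.19 N·m counterclockwise.
An unknown mass m at 0.5 m has arm 0.53 m; its moment is m·g·0.53 clockwise.
Στ = 0 ⇒ m × 10 × 0.53 = 84.19 ⇒ m = 84.19 / (10 × 0.53) = 15.9 kg.

m ≈ 15.9 kg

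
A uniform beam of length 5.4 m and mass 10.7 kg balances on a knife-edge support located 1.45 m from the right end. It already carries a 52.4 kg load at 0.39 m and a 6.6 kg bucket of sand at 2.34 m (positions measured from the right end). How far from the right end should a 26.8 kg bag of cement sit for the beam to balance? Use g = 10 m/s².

Take moments about the knife-edge support (at 1.45 m from the right end).
Beam weight: 10.7 × 10 = 107 N down at 2.7 m → arm 1.25 m, τ = 107 × 1.25 = 133.8 N·m counterclockwise.
Load: 52.4 × 10 = 524 N down at 0.39 m → arm 1.06 m, τ = 524 × 1.06 = 555.4 N·m clockwise.
Bucket of sand: 6.6 × 10 = 66 N down at 2.34 m → arm 0.89 m, τ = 66 × 0.89 = 58.74 N·m counterclockwise.
Net moment of existing loads = 362.9 N·m clockwise.
The bag of cement weighs 26.8 × 10 = 268 N and must supply an equal counterclockwise moment, so its lever arm about the knife-edge support is 362.9 / 268 = 1.35 m.
That puts it at 1.45 + 1.35 = 2.8 m from the right end.

x ≈ 2.8 m from the right end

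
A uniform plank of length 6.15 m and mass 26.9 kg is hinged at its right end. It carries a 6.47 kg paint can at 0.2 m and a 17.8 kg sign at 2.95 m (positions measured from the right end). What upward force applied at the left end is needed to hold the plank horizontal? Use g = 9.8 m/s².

Taking torques about the right end:
Beam weight: 26.9 × 9.8 = 263.6 N down at 3.075 m → arm 3.075 m, τ = 263.6 × 3.075 = 810.6 N·m counterclockwise.
Paint can: 6.47 × 9.8 = 63.41 N down at 0.2 m → arm 0.2 m, τ = 63.41 × 0.2 = 12.68 N·m counterclockwise.
Sign: 17.8 × 9.8 = 174.4 N down at 2.95 m → arm 2.95 m, τ = 174.4 × 2.95 = 514.5 N·m counterclockwise.
Net moment of the loads = 1338 N·m counterclockwise.
The upward force F acts at the left end, arm 6.15 m, giving F × 6.15 clockwise.
Στ = 0 ⇒ F × 6.15 = 1338 ⇒ F = 1338 / 6.15 = 218 N.

F ≈ 218 N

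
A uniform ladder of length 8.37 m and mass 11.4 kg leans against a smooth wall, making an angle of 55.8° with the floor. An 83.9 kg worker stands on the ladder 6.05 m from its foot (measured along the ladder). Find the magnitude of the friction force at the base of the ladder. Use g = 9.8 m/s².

f ≈ 442 N

Taking torques about the foot of the ladder:
Ladder weight 11.4×9.8 = 111.7 N acts at 4.185 m along the ladder; its horizontal arm is 4.185·cos55.8° = 2.352 m → τ = 262.7 N·m clockwise.
Worker: 83.9×9.8 = 822.2 N at 6.05 m → arm 3.401 m → τ = 2796 N·m clockwise.
Wall normal N acts horizontally at the top; its moment arm is the height L sinθ = 8.37·sin55.8° = 6.923 m, counterclockwise.
For rotational equilibrium, N × 6.923 = 3059, so N = 442 N.
ΣFx = 0: friction at the foot balances the wall's push, so f = N_wall = 442 N.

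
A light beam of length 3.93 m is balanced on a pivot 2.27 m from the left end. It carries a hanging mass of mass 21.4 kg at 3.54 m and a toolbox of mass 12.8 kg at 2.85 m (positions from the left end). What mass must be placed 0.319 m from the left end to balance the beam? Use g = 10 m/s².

m ≈ 17.7 kg

Taking torques about the pivot (at 2.27 m from the left end):
Hanging mass: 21.4 × 10 = 214 N down at 3.54 m → arm 1.27 m, τ = 214 × 1.27 = 271.8 N·m clockwise.
Toolbox: 12.8 × 10 = 128 N down at 2.85 m → arm 0.58 m, τ = 128 × 0.58 = 74.24 N·m clockwise.
Net moment of known loads = 346 N·m clockwise.
An unknown mass m at 0.319 m has arm 1.951 m; its moment is m·g·1.951 counterclockwise.
Balancing moments: m × 10 × 1.951 = 346, giving m = 346 / (10 × 1.951) = 17.7 kg.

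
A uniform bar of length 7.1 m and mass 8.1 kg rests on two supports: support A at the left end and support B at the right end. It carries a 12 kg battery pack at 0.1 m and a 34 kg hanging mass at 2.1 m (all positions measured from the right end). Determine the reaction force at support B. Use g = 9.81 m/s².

R_B ≈ 391 N

Taking torques about support A:
Beam weight: 8.1 × 9.81 = 79.46 N down at 3.55 m → arm 3.55 m, τ = 79.46 × 3.55 = 282.1 N·m clockwise.
Battery pack: 12 × 9.81 = 117.7 N down at 0.1 m → arm 7 m, τ = 117.7 × 7 = 823.9 N·m clockwise.
Hanging mass: 34 × 9.81 = 333.5 N down at 2.1 m → arm 5 m, τ = 333.5 × 5 = 1668 N·m clockwise.
Net load moment about support A = 2774 N·m clockwise.
Reaction R at support B is upward at 0 m, arm 7.1 m → moment R × 7.1 counterclockwise.
Balancing moments: R × 7.1 = 2774, giving R = 391 N.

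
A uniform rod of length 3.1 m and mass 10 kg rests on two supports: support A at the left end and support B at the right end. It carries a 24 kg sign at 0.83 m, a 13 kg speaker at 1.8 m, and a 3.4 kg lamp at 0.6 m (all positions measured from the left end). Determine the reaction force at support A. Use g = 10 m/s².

About support B:
Beam weight: 10 × 10 = 100 N down at 1.55 m → arm 1.55 m, τ = 100 × 1.55 = 155 N·m counterclockwise.
Sign: 24 × 10 = 240 N down at 0.83 m → arm 2.27 m, τ = 240 × 2.27 = 544.8 N·m counterclockwise.
Speaker: 13 × 10 = 130 N down at 1.8 m → arm 1.3 m, τ = 130 × 1.3 = 169 N·m counterclockwise.
Lamp: 3.4 × 10 = 34 N down at 0.6 m → arm 2.5 m, τ = 34 × 2.5 = 85 N·m counterclockwise.
Net load moment about support B = 953.8 N·m counterclockwise.
Reaction R at support A is upward at 0 m, arm 3.1 m → moment R × 3.1 clockwise.
Setting net torque to zero: R × 3.1 = 953.8 → R = 308 N.

R_A ≈ 308 N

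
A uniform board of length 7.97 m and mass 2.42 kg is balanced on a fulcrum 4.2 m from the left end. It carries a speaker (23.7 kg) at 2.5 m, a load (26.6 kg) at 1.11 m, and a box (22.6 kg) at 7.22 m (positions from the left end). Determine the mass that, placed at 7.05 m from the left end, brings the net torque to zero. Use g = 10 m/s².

m ≈ 19.2 kg

Choose the fulcrum (at 4.2 m from the left end) as the axis so the support reaction has zero arm there.
Beam weight: 2.42 × 10 = 24.2 N down at 3.985 m → arm 0.215 m, τ = 24.2 × 0.215 = 5.203 N·m counterclockwise.
Speaker: 23.7 × 10 = 237 N down at 2.5 m → arm 1.7 m, τ = 237 × 1.7 = 402.9 N·m counterclockwise.
Load: 26.6 × 10 = 266 N down at 1.11 m → arm 3.09 m, τ = 266 × 3.09 = 821.9 N·m counterclockwise.
Box: 22.6 × 10 = 226 N down at 7.22 m → arm 3.02 m, τ = 226 × 3.02 = 682.5 N·m clockwise.
Net moment of known loads = 547.5 N·m counterclockwise.
An unknown mass m at 7.05 m has arm 2.85 m; its moment is m·g·2.85 clockwise.
Setting net torque to zero: m × 10 × 2.85 = 547.5 → m = 547.5 / (10 × 2.85) = 19.2 kg.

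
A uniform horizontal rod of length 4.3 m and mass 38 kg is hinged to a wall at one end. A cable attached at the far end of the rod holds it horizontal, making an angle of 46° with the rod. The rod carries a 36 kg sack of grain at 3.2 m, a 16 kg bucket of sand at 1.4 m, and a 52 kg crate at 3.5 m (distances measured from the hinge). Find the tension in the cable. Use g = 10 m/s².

Choose the hinge as the axis so the unknown hinge reaction has zero arm there.
Beam weight: 38 × 10 = 380 N down at 2.15 m → arm 2.15 m, τ = 380 × 2.15 = 817 N·m clockwise.
Sack of grain: 36 × 10 = 360 N down at 3.2 m → arm 3.2 m, τ = 360 × 3.2 = 1152 N·m clockwise.
Bucket of sand: 16 × 10 = 160 N down at 1.4 m → arm 1.4 m, τ = 160 × 1.4 = 224 N·m clockwise.
Crate: 52 × 10 = 520 N down at 3.5 m → arm 3.5 m, τ = 520 × 3.5 = 1820 N·m clockwise.
Total clockwise load moment = 4013 N·m.
The cable tension T acts at 4.3 m; only its component perpendicular to the rod, T sinθ, produces torque. sin 46° = 0.7193.
Setting net torque to zero: T × 4.3 × 0.7193 = 4013 → T = 4013 / 3.093 = 1300 N.

T ≈ 1300 N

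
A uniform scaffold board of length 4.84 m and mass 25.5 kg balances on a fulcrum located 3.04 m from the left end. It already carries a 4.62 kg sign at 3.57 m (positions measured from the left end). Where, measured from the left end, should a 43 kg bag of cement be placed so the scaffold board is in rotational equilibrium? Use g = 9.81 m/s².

Take moments about the fulcrum (at 3.04 m from the left end).
Beam weight: 25.5 × 9.81 = 250.2 N down at 2.42 m → arm 0.62 m, τ = 250.2 × 0.62 = 155.1 N·m counterclockwise.
Sign: 4.62 × 9.81 = 45.32 N down at 3.57 m → arm 0.53 m, τ = 45.32 × 0.53 = 24.02 N·m clockwise.
Net moment of existing loads = 131.1 N·m counterclockwise.
The bag of cement weighs 43 × 9.81 = 421.8 N and must supply an equal clockwise moment, so its lever arm about the fulcrum is 131.1 / 421.8 = 0.311 m.
That puts it at 3.04 + 0.311 = 3.35 m from the left end.

x ≈ 3.35 m from the left end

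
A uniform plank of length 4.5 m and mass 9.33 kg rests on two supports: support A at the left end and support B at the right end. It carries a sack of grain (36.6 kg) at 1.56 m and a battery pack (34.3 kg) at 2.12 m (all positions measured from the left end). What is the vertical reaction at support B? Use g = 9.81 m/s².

Taking torques about support A:
Beam weight: 9.33 × 9.81 = 91.53 N down at 2.25 m → arm 2.25 m, τ = 91.53 × 2.25 = 205.9 N·m clockwise.
Sack of grain: 36.6 × 9.81 = 359 N down at 1.56 m → arm 1.56 m, τ = 359 × 1.56 = 560 N·m clockwise.
Battery pack: 34.3 × 9.81 = 336.5 N down at 2.12 m → arm 2.12 m, τ = 336.5 × 2.12 = 713.4 N·m clockwise.
Net load moment about support A = 1479 N·m clockwise.
Reaction R at support B is upward at 4.5 m, arm 4.5 m → moment R × 4.5 counterclockwise.
Balancing moments: R × 4.5 = 1479, giving R = 329 N.

R_B ≈ 329 N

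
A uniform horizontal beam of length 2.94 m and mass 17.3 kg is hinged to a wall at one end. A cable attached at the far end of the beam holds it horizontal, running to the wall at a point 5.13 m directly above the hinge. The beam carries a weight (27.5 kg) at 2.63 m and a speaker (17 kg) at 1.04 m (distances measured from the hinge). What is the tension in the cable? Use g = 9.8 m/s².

T ≈ 443 N

About the hinge:
Beam weight: 17.3 × 9.8 = 169.5 N down at 1.47 m → arm 1.47 m, τ = 169.5 × 1.47 = 249.2 N·m clockwise.
Weight: 27.5 × 9.8 = 269.5 N down at 2.63 m → arm 2.63 m, τ = 269.5 × 2.63 = 708.8 N·m clockwise.
Speaker: 17 × 9.8 = 166.6 N down at 1.04 m → arm 1.04 m, τ = 166.6 × 1.04 = 173.3 N·m clockwise.
Total clockwise load moment = 1131 N·m.
The cable tension T acts at 2.94 m; only its component perpendicular to the beam, T sinθ, produces torque. sinθ = h/√(h²+d²) = 5.13/√(5.13²+2.94²) = 0.8676.
Balancing moments: T × 2.94 × 0.8676 = 1131, giving T = 1131 / 2.551 = 443 N.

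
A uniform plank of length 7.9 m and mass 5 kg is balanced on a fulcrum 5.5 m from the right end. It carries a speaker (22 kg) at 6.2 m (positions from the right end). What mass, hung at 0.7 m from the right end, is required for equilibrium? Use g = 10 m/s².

m ≈ 1.59 kg

About the fulcrum (at 5.5 m from the right end):
Beam weight: 5 × 10 = 50 N down at 3.95 m → arm 1.55 m, τ = 50 × 1.55 = 77.5 N·m clockwise.
Speaker: 22 × 10 = 220 N down at 6.2 m → arm 0.7 m, τ = 220 × 0.7 = 154 N·m counterclockwise.
Net moment of known loads = 76.5 N·m counterclockwise.
An unknown mass m at 0.7 m has arm 4.8 m; its moment is m·g·4.8 clockwise.
Balancing moments: m × 10 × 4.8 = 76.5, giving m = 76.5 / (10 × 4.8) = 1.59 kg.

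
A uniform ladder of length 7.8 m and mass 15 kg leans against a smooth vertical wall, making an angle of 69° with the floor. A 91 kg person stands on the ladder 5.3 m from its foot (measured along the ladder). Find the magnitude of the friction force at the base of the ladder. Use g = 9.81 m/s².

Taking torques about the foot of the ladder:
Ladder weight 15×9.81 = 147.2 N acts at 3.9 m along the ladder; its horizontal arm is 3.9·cos69° = 1.398 m → τ = 205.8 N·m clockwise.
Person: 91×9.81 = 892.7 N at 5.3 m → arm 1.899 m → τ = 1695 N·m clockwise.
Wall normal N acts horizontally at the top; its moment arm is the height L sinθ = 7.8·sin69° = 7.282 m, counterclockwise.
Στ = 0 ⇒ N × 7.282 = 1901 ⇒ N = 261 N.
ΣFx = 0: friction at the foot balances the wall's push, so f = N_wall = 261 N.

f ≈ 261 N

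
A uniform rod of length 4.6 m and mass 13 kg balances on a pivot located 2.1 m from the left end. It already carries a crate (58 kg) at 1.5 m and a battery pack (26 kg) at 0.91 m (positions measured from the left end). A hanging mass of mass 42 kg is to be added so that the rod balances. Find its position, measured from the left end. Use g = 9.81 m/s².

About the pivot (at 2.1 m from the left end):
Beam weight: 13 × 9.81 = 127.5 N down at 2.3 m → arm 0.2 m, τ = 127.5 × 0.2 = 25.5 N·m clockwise.
Crate: 58 × 9.81 = 569 N down at 1.5 m → arm 0.6 m, τ = 569 × 0.6 = 341.4 N·m counterclockwise.
Battery pack: 26 × 9.81 = 255.1 N down at 0.91 m → arm 1.19 m, τ = 255.1 × 1.19 = 303.6 N·m counterclockwise.
Net moment of existing loads = 619.5 N·m counterclockwise.
The hanging mass weighs 42 × 9.81 = 412 N and must supply an equal clockwise moment, so its lever arm about the pivot is 619.5 / 412 = 1.5 m.
That puts it at 2.1 + 1.5 = 3.6 m from the left end.

x ≈ 3.6 m from the left end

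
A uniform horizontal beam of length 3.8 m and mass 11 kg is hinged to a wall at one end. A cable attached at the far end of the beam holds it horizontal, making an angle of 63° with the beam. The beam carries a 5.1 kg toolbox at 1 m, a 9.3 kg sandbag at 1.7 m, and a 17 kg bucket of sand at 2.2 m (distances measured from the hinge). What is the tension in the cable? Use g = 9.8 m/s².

T ≈ 229 N

About the hinge:
Beam weight: 11 × 9.8 = 107.8 N down at 1.9 m → arm 1.9 m, τ = 107.8 × 1.9 = 204.8 N·m clockwise.
Toolbox: 5.1 × 9.8 = 49.98 N down at 1 m → arm 1 m, τ = 49.98 × 1 = 49.98 N·m clockwise.
Sandbag: 9.3 × 9.8 = 91.14 N down at 1.7 m → arm 1.7 m, τ = 91.14 × 1.7 = 154.9 N·m clockwise.
Bucket of sand: 17 × 9.8 = 166.6 N down at 2.2 m → arm 2.2 m, τ = 166.6 × 2.2 = 366.5 N·m clockwise.
Total clockwise load moment = 776.2 N·m.
The cable tension T acts at 3.8 m; only its component perpendicular to the beam, T sinθ, produces torque. sin 63° = 0.891.
Στ = 0 ⇒ T × 3.8 × 0.891 = 776.2 ⇒ T = 776.2 / 3.386 = 229 N.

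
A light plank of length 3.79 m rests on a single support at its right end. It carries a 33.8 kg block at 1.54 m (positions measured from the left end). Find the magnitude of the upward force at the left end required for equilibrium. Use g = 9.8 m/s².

F ≈ 197 N

Sum moments about the right end (the unknown pivot reaction has zero arm there).
Block: 33.8 × 9.8 = 331.2 N down at 1.54 m → arm 2.25 m, τ = 331.2 × 2.25 = 745.2 N·m counterclockwise.
Net moment of the loads = 745.2 N·m counterclockwise.
The upward force F acts at the left end, arm 3.79 m, giving F × 3.79 clockwise.
Setting net torque to zero: F × 3.79 = 745.2 → F = 745.2 / 3.79 = 197 N.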